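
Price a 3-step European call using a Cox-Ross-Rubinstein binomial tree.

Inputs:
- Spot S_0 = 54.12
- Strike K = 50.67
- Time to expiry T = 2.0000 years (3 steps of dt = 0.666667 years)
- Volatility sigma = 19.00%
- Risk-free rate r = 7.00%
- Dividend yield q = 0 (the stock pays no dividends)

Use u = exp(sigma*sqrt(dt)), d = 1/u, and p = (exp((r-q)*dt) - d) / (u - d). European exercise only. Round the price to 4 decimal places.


dt = T/N = 0.666667
u = exp(sigma*sqrt(dt)) = 1.167815; d = 1/u = 0.856300
p = (exp((r-q)*dt) - d) / (u - d) = 0.614650
Discount per step: exp(-r*dt) = 0.954405
Stock lattice S(k, i) with i counting down-moves:
  k=0: S(0,0) = 54.1200
  k=1: S(1,0) = 63.2021; S(1,1) = 46.3430
  k=2: S(2,0) = 73.8084; S(2,1) = 54.1200; S(2,2) = 39.6835
  k=3: S(3,0) = 86.1945; S(3,1) = 63.2021; S(3,2) = 46.3430; S(3,3) = 33.9810
Terminal payoffs V(N, i) = max(S_T - K, 0):
  V(3,0) = 35.524542; V(3,1) = 12.532140; V(3,2) = 0.000000; V(3,3) = 0.000000
Backward induction: V(k, i) = exp(-r*dt) * [p * V(k+1, i) + (1-p) * V(k+1, i+1)].
  V(2,0) = exp(-r*dt) * [p*35.524542 + (1-p)*12.532140] = 25.448671
  V(2,1) = exp(-r*dt) * [p*12.532140 + (1-p)*0.000000] = 7.351672
  V(2,2) = exp(-r*dt) * [p*0.000000 + (1-p)*0.000000] = 0.000000
  V(1,0) = exp(-r*dt) * [p*25.448671 + (1-p)*7.351672] = 17.632637
  V(1,1) = exp(-r*dt) * [p*7.351672 + (1-p)*0.000000] = 4.312678
  V(0,0) = exp(-r*dt) * [p*17.632637 + (1-p)*4.312678] = 11.929870

Answer: Price = V(0,0) = 11.9299


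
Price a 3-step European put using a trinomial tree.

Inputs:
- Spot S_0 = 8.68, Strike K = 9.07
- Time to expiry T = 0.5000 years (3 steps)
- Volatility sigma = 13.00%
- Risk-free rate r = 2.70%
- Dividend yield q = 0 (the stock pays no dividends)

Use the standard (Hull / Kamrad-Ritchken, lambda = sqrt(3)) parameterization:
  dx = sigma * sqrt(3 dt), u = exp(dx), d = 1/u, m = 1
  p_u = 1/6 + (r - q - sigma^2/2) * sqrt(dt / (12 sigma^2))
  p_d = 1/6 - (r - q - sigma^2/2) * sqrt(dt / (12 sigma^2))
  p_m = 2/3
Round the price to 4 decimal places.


Answer: Price = V(0,0) = 0.4876

Derivation:
dt = T/N = 0.166667; dx = sigma*sqrt(3*dt) = 0.091924
u = exp(dx) = 1.096281; d = 1/u = 0.912175
p_u = 0.183483, p_m = 0.666667, p_d = 0.149850
Discount per step: exp(-r*dt) = 0.995510
Stock lattice S(k, j) with j the centered position index:
  k=0: S(0,+0) = 8.6800
  k=1: S(1,-1) = 7.9177; S(1,+0) = 8.6800; S(1,+1) = 9.5157
  k=2: S(2,-2) = 7.2223; S(2,-1) = 7.9177; S(2,+0) = 8.6800; S(2,+1) = 9.5157; S(2,+2) = 10.4319
  k=3: S(3,-3) = 6.5880; S(3,-2) = 7.2223; S(3,-1) = 7.9177; S(3,+0) = 8.6800; S(3,+1) = 9.5157; S(3,+2) = 10.4319; S(3,+3) = 11.4363
Terminal payoffs V(N, j) = max(K - S_T, 0):
  V(3,-3) = 2.482000; V(3,-2) = 1.847698; V(3,-1) = 1.152325; V(3,+0) = 0.390000; V(3,+1) = 0.000000; V(3,+2) = 0.000000; V(3,+3) = 0.000000
Backward induction: V(k, j) = exp(-r*dt) * [p_u * V(k+1, j+1) + p_m * V(k+1, j) + p_d * V(k+1, j-1)]
  V(2,-2) = exp(-r*dt) * [p_u*1.152325 + p_m*1.847698 + p_d*2.482000] = 1.807009
  V(2,-1) = exp(-r*dt) * [p_u*0.390000 + p_m*1.152325 + p_d*1.847698] = 1.111639
  V(2,+0) = exp(-r*dt) * [p_u*0.000000 + p_m*0.390000 + p_d*1.152325] = 0.430733
  V(2,+1) = exp(-r*dt) * [p_u*0.000000 + p_m*0.000000 + p_d*0.390000] = 0.058179
  V(2,+2) = exp(-r*dt) * [p_u*0.000000 + p_m*0.000000 + p_d*0.000000] = 0.000000
  V(1,-1) = exp(-r*dt) * [p_u*0.430733 + p_m*1.111639 + p_d*1.807009] = 1.086008
  V(1,+0) = exp(-r*dt) * [p_u*0.058179 + p_m*0.430733 + p_d*1.111639] = 0.462325
  V(1,+1) = exp(-r*dt) * [p_u*0.000000 + p_m*0.058179 + p_d*0.430733] = 0.102868
  V(0,+0) = exp(-r*dt) * [p_u*0.102868 + p_m*0.462325 + p_d*1.086008] = 0.487630


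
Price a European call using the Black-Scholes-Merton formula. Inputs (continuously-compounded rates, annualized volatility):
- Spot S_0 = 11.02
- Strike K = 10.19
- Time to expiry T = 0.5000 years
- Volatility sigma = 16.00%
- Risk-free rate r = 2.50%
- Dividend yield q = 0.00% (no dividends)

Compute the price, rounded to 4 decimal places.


Answer: Price = 1.0990

Derivation:
d1 = (ln(S/K) + (r - q + 0.5*sigma^2) * T) / (sigma * sqrt(T)) = 0.85917855
d2 = d1 - sigma * sqrt(T) = 0.74604146
exp(-rT) = 0.98757780; exp(-qT) = 1.00000000
C = S_0 * exp(-qT) * N(d1) - K * exp(-rT) * N(d2)
N(d1) = 0.80487899; N(d2) = 0.77217882
C = 11.0200 * 1.00000000 * 0.80487899 - 10.1900 * 0.98757780 * 0.77217882 = 1.0990


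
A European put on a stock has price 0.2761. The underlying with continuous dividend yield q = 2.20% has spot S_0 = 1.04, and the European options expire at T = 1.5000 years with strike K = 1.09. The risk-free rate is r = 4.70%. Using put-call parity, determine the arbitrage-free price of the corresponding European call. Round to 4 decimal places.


Answer: Call price = 0.2665

Derivation:
Put-call parity: C - P = S_0 * exp(-qT) - K * exp(-rT).
S_0 * exp(-qT) = 1.0400 * 0.96753856 = 1.00624010
K * exp(-rT) = 1.0900 * 0.93192774 = 1.01580124
C = P + S*exp(-qT) - K*exp(-rT)
C = 0.2761 + 1.00624010 - 1.01580124 = 0.2665


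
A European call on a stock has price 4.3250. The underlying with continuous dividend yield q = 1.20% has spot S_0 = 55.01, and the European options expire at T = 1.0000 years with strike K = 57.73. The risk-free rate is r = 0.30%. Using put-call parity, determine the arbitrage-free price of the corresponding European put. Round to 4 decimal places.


Answer: Put price = 7.5282

Derivation:
Put-call parity: C - P = S_0 * exp(-qT) - K * exp(-rT).
S_0 * exp(-qT) = 55.0100 * 0.98807171 = 54.35382492
K * exp(-rT) = 57.7300 * 0.99700450 = 57.55706953
P = C - S*exp(-qT) + K*exp(-rT)
P = 4.3250 - 54.35382492 + 57.55706953 = 7.5282


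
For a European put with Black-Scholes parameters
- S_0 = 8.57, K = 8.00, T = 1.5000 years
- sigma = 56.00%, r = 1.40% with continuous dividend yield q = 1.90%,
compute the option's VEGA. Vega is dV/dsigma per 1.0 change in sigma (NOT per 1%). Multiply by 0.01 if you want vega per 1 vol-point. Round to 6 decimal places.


d1 = 0.4323439662; d2 = -0.2535131618
phi(d1) = 0.3633461980; exp(-qT) = 0.9719022941; exp(-rT) = 0.9792189646
Vega = S * exp(-qT) * phi(d1) * sqrt(T) = 8.5700 * 0.9719022941 * 0.3633461980 * 1.2247448714 = 3.706548

Answer: Vega = 3.706548


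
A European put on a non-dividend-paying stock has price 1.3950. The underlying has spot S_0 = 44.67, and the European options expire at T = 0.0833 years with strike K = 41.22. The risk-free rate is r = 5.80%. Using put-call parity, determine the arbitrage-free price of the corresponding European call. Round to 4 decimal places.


Put-call parity: C - P = S_0 * exp(-qT) - K * exp(-rT).
S_0 * exp(-qT) = 44.6700 * 1.00000000 = 44.67000000
K * exp(-rT) = 41.2200 * 0.99518025 = 41.02133001
C = P + S*exp(-qT) - K*exp(-rT)
C = 1.3950 + 44.67000000 - 41.02133001 = 5.0437

Answer: Call price = 5.0437


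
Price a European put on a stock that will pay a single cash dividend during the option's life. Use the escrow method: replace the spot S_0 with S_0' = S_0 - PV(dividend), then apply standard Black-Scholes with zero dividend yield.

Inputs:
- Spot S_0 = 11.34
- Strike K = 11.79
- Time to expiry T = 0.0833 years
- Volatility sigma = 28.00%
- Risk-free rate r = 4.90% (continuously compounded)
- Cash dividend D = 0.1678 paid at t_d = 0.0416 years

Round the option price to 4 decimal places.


PV(D) = D * exp(-r * t_d) = 0.1678 * 0.99796368 = 0.16745830
S_0' = S_0 - PV(D) = 11.3400 - 0.16745830 = 11.17254170
d1 = (ln(S_0'/K) + (r + sigma^2/2)*T) / (sigma*sqrt(T)) = -0.57472926
d2 = d1 - sigma*sqrt(T) = -0.65554213
exp(-rT) = 0.99592662
N(-d1) = 0.71726279; N(-d2) = 0.74394061
P = K * exp(-rT) * N(-d2) - S_0' * N(-d1) = 11.7900 * 0.99592662 * 0.74394061 - 11.17254170 * 0.71726279 = 0.7217

Answer: Price = 0.7217


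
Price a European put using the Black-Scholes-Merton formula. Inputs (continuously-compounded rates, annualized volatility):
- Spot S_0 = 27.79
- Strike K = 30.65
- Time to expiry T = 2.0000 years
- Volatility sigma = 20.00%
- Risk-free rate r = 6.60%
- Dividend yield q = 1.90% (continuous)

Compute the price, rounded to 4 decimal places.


d1 = (ln(S/K) + (r - q + 0.5*sigma^2) * T) / (sigma * sqrt(T)) = 0.12743330
d2 = d1 - sigma * sqrt(T) = -0.15540941
exp(-rT) = 0.87634100; exp(-qT) = 0.96271294
P = K * exp(-rT) * N(-d2) - S_0 * exp(-qT) * N(-d1)
N(-d1) = 0.44929873; N(-d2) = 0.56175072
P = 30.6500 * 0.87634100 * 0.56175072 - 27.7900 * 0.96271294 * 0.44929873 = 3.0681

Answer: Price = 3.0681


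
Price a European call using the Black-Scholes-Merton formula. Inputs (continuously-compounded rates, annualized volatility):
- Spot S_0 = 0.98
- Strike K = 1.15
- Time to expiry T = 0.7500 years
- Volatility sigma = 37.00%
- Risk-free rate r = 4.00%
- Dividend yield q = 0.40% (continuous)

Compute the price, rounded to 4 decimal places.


d1 = (ln(S/K) + (r - q + 0.5*sigma^2) * T) / (sigma * sqrt(T)) = -0.25474301
d2 = d1 - sigma * sqrt(T) = -0.57517241
exp(-rT) = 0.97044553; exp(-qT) = 0.99700450
C = S_0 * exp(-qT) * N(d1) - K * exp(-rT) * N(d2)
N(d1) = 0.39946080; N(d2) = 0.28258735
C = 0.9800 * 0.99700450 * 0.39946080 - 1.1500 * 0.97044553 * 0.28258735 = 0.0749

Answer: Price = 0.0749


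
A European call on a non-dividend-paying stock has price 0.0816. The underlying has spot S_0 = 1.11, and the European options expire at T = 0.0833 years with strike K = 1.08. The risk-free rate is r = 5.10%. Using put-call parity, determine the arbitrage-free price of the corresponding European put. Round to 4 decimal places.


Put-call parity: C - P = S_0 * exp(-qT) - K * exp(-rT).
S_0 * exp(-qT) = 1.1100 * 1.00000000 = 1.11000000
K * exp(-rT) = 1.0800 * 0.99576071 = 1.07542157
P = C - S*exp(-qT) + K*exp(-rT)
P = 0.0816 - 1.11000000 + 1.07542157 = 0.0470

Answer: Put price = 0.0470


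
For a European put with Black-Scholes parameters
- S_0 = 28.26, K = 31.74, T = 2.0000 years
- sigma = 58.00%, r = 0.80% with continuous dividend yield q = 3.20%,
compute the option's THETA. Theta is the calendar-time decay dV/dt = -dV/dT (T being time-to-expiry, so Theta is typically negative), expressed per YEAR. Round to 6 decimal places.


d1 = 0.2100224936; d2 = -0.6102213725
phi(d1) = 0.3902400341; exp(-qT) = 0.9380049995; exp(-rT) = 0.9841273201
Theta = -S*exp(-qT)*phi(d1)*sigma/(2*sqrt(T)) + r*K*exp(-rT)*N(-d2) - q*S*exp(-qT)*N(-d1)
N(-d1) = 0.4168250586; N(-d2) = 0.7291424131; sqrt(T) = 1.4142135624
Term 1 = -28.2600 * 0.9380049995 * 0.3902400341 * 0.5800 / (2 * 1.4142135624) = -2.1212513496
Term 2 = 0.0080 * 31.7400 * 0.9841273201 * 0.7291424131 = 0.1822051126
Term 3 = -0.0320 * 28.2600 * 0.9380049995 * 0.4168250586 = -0.3535746408
Theta = -2.1212513496 + (0.1822051126) + (-0.3535746408) = -2.292621

Answer: Theta = -2.292621


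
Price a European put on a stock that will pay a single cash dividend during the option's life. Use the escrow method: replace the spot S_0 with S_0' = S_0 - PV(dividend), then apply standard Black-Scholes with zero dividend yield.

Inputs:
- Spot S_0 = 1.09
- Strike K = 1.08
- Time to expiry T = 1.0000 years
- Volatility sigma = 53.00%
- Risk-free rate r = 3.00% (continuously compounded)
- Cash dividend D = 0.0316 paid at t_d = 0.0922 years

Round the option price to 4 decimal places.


PV(D) = D * exp(-r * t_d) = 0.0316 * 0.99723782 = 0.03151272
S_0' = S_0 - PV(D) = 1.0900 - 0.03151272 = 1.05848728
d1 = (ln(S_0'/K) + (r + sigma^2/2)*T) / (sigma*sqrt(T)) = 0.28364105
d2 = d1 - sigma*sqrt(T) = -0.24635895
exp(-rT) = 0.97044553
N(-d1) = 0.38834274; N(-d2) = 0.59729781
P = K * exp(-rT) * N(-d2) - S_0' * N(-d1) = 1.0800 * 0.97044553 * 0.59729781 - 1.05848728 * 0.38834274 = 0.2150

Answer: Price = 0.2150


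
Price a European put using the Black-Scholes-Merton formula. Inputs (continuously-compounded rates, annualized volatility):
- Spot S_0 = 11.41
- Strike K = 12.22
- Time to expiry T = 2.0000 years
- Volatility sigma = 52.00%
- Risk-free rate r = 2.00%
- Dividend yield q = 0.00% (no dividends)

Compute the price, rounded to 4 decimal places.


Answer: Price = 3.4888

Derivation:
d1 = (ln(S/K) + (r - q + 0.5*sigma^2) * T) / (sigma * sqrt(T)) = 0.32882670
d2 = d1 - sigma * sqrt(T) = -0.40656436
exp(-rT) = 0.96078944; exp(-qT) = 1.00000000
P = K * exp(-rT) * N(-d2) - S_0 * exp(-qT) * N(-d1)
N(-d1) = 0.37114334; N(-d2) = 0.65783601
P = 12.2200 * 0.96078944 * 0.65783601 - 11.4100 * 1.00000000 * 0.37114334 = 3.4888


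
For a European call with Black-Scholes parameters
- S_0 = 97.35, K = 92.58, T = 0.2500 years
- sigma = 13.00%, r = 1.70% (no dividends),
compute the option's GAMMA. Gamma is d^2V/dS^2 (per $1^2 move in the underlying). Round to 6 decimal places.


Answer: Gamma = 0.043152

Derivation:
d1 = 0.8708014802; d2 = 0.8058014802
phi(d1) = 0.2730538796; exp(-qT) = 1.0000000000; exp(-rT) = 0.9957590185
Gamma = exp(-qT) * phi(d1) / (S * sigma * sqrt(T)) = 1.0000000000 * 0.2730538796 / (97.3500 * 0.1300 * 0.5000000000) = 0.043152


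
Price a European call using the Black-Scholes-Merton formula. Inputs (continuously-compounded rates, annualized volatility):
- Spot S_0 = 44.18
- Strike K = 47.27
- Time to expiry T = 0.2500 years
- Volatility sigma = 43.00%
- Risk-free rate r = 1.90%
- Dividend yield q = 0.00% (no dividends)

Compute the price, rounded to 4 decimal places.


d1 = (ln(S/K) + (r - q + 0.5*sigma^2) * T) / (sigma * sqrt(T)) = -0.18484254
d2 = d1 - sigma * sqrt(T) = -0.39984254
exp(-rT) = 0.99526126; exp(-qT) = 1.00000000
C = S_0 * exp(-qT) * N(d1) - K * exp(-rT) * N(d2)
N(d1) = 0.42667627; N(d2) = 0.34463625
C = 44.1800 * 1.00000000 * 0.42667627 - 47.2700 * 0.99526126 * 0.34463625 = 2.6368

Answer: Price = 2.6368


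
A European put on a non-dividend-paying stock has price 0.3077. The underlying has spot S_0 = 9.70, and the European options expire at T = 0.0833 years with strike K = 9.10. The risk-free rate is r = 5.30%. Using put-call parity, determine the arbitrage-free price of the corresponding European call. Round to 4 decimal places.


Answer: Call price = 0.9478

Derivation:
Put-call parity: C - P = S_0 * exp(-qT) - K * exp(-rT).
S_0 * exp(-qT) = 9.7000 * 1.00000000 = 9.70000000
K * exp(-rT) = 9.1000 * 0.99559483 = 9.05991297
C = P + S*exp(-qT) - K*exp(-rT)
C = 0.3077 + 9.70000000 - 9.05991297 = 0.9478


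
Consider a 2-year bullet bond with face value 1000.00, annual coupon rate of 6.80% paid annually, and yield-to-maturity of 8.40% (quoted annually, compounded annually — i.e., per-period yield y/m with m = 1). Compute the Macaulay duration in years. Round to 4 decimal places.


Answer: Macaulay duration = 1.9354 years

Derivation:
Coupon per period c = face * coupon_rate / m = 68.000000
Periods per year m = 1; per-period yield y/m = 0.084000
Number of cashflows N = 2
Cashflows (t years, CF_t, discount factor 1/(1+y/m)^(m*t), PV):
  t = 1.0000: CF_t = 68.000000, DF = 0.922509, PV = 62.730627
  t = 2.0000: CF_t = 1068.000000, DF = 0.851023, PV = 908.892853
Price P = sum_t PV_t = 971.623480
Macaulay numerator sum_t t * PV_t:
  t * PV_t at t = 1.0000: 62.730627
  t * PV_t at t = 2.0000: 1817.785706
Macaulay duration D = (sum_t t * PV_t) / P = 1880.516333 / 971.623480 = 1.935437


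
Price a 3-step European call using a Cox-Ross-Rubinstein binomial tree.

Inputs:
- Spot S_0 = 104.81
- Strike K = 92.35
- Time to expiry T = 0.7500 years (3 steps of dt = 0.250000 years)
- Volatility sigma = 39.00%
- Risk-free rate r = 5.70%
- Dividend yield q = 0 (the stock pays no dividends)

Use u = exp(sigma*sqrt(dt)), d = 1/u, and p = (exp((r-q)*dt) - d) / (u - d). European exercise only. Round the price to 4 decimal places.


dt = T/N = 0.250000
u = exp(sigma*sqrt(dt)) = 1.215311; d = 1/u = 0.822835
p = (exp((r-q)*dt) - d) / (u - d) = 0.487972
Discount per step: exp(-r*dt) = 0.985851
Stock lattice S(k, i) with i counting down-moves:
  k=0: S(0,0) = 104.8100
  k=1: S(1,0) = 127.3767; S(1,1) = 86.2413
  k=2: S(2,0) = 154.8024; S(2,1) = 104.8100; S(2,2) = 70.9623
  k=3: S(3,0) = 188.1330; S(3,1) = 127.3767; S(3,2) = 86.2413; S(3,3) = 58.3903
Terminal payoffs V(N, i) = max(S_T - K, 0):
  V(3,0) = 95.783005; V(3,1) = 35.026744; V(3,2) = 0.000000; V(3,3) = 0.000000
Backward induction: V(k, i) = exp(-r*dt) * [p * V(k+1, i) + (1-p) * V(k+1, i+1)].
  V(2,0) = exp(-r*dt) * [p*95.783005 + (1-p)*35.026744] = 63.759012
  V(2,1) = exp(-r*dt) * [p*35.026744 + (1-p)*0.000000] = 16.850227
  V(2,2) = exp(-r*dt) * [p*0.000000 + (1-p)*0.000000] = 0.000000
  V(1,0) = exp(-r*dt) * [p*63.759012 + (1-p)*16.850227] = 39.178104
  V(1,1) = exp(-r*dt) * [p*16.850227 + (1-p)*0.000000] = 8.106096
  V(0,0) = exp(-r*dt) * [p*39.178104 + (1-p)*8.106096] = 22.939135

Answer: Price = V(0,0) = 22.9391


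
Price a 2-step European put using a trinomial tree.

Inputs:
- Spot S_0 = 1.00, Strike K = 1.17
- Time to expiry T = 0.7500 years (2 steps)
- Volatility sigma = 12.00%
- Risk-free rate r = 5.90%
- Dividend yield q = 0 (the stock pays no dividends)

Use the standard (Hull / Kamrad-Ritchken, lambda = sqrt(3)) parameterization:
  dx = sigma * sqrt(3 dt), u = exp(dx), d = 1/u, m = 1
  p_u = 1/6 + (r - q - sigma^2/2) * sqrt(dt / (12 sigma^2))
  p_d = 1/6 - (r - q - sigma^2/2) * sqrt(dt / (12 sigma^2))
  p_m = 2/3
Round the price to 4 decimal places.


dt = T/N = 0.375000; dx = sigma*sqrt(3*dt) = 0.127279
u = exp(dx) = 1.135734; d = 1/u = 0.880488
p_u = 0.242975, p_m = 0.666667, p_d = 0.090358
Discount per step: exp(-r*dt) = 0.978118
Stock lattice S(k, j) with j the centered position index:
  k=0: S(0,+0) = 1.0000
  k=1: S(1,-1) = 0.8805; S(1,+0) = 1.0000; S(1,+1) = 1.1357
  k=2: S(2,-2) = 0.7753; S(2,-1) = 0.8805; S(2,+0) = 1.0000; S(2,+1) = 1.1357; S(2,+2) = 1.2899
Terminal payoffs V(N, j) = max(K - S_T, 0):
  V(2,-2) = 0.394741; V(2,-1) = 0.289512; V(2,+0) = 0.170000; V(2,+1) = 0.034266; V(2,+2) = 0.000000
Backward induction: V(k, j) = exp(-r*dt) * [p_u * V(k+1, j+1) + p_m * V(k+1, j) + p_d * V(k+1, j-1)]
  V(1,-1) = exp(-r*dt) * [p_u*0.170000 + p_m*0.289512 + p_d*0.394741] = 0.264074
  V(1,+0) = exp(-r*dt) * [p_u*0.034266 + p_m*0.170000 + p_d*0.289512] = 0.144584
  V(1,+1) = exp(-r*dt) * [p_u*0.000000 + p_m*0.034266 + p_d*0.170000] = 0.037369
  V(0,+0) = exp(-r*dt) * [p_u*0.037369 + p_m*0.144584 + p_d*0.264074] = 0.126500

Answer: Price = V(0,0) = 0.1265


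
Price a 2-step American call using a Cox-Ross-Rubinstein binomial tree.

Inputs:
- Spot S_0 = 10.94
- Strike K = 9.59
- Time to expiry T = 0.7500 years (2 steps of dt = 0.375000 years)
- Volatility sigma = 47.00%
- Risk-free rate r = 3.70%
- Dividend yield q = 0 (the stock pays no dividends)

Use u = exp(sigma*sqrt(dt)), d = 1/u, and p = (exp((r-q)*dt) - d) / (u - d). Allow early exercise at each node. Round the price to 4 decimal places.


dt = T/N = 0.375000
u = exp(sigma*sqrt(dt)) = 1.333511; d = 1/u = 0.749900
p = (exp((r-q)*dt) - d) / (u - d) = 0.452479
Discount per step: exp(-r*dt) = 0.986221
Stock lattice S(k, i) with i counting down-moves:
  k=0: S(0,0) = 10.9400
  k=1: S(1,0) = 14.5886; S(1,1) = 8.2039
  k=2: S(2,0) = 19.4541; S(2,1) = 10.9400; S(2,2) = 6.1521
Terminal payoffs V(N, i) = max(S_T - K, 0):
  V(2,0) = 9.864062; V(2,1) = 1.350000; V(2,2) = 0.000000
Backward induction: V(k, i) = exp(-r*dt) * [p * V(k+1, i) + (1-p) * V(k+1, i+1)]; then take max(V_cont, immediate exercise) for American.
  V(1,0) = exp(-r*dt) * [p*9.864062 + (1-p)*1.350000] = 5.130749; exercise = 4.998606; V(1,0) = max -> 5.130749
  V(1,1) = exp(-r*dt) * [p*1.350000 + (1-p)*0.000000] = 0.602430; exercise = 0.000000; V(1,1) = max -> 0.602430
  V(0,0) = exp(-r*dt) * [p*5.130749 + (1-p)*0.602430] = 2.614865; exercise = 1.350000; V(0,0) = max -> 2.614865

Answer: Price = V(0,0) = 2.6149


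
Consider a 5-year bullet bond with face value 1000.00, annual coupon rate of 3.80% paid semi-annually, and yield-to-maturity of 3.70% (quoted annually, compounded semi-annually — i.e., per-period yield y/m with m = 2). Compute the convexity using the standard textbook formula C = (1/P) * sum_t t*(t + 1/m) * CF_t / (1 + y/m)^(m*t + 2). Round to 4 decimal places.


Answer: Convexity = 23.7118

Derivation:
Coupon per period c = face * coupon_rate / m = 19.000000
Periods per year m = 2; per-period yield y/m = 0.018500
Number of cashflows N = 10
Cashflows (t years, CF_t, discount factor 1/(1+y/m)^(m*t), PV):
  t = 0.5000: CF_t = 19.000000, DF = 0.981836, PV = 18.654885
  t = 1.0000: CF_t = 19.000000, DF = 0.964002, PV = 18.316038
  t = 1.5000: CF_t = 19.000000, DF = 0.946492, PV = 17.983346
  t = 2.0000: CF_t = 19.000000, DF = 0.929300, PV = 17.656697
  t = 2.5000: CF_t = 19.000000, DF = 0.912420, PV = 17.335981
  t = 3.0000: CF_t = 19.000000, DF = 0.895847, PV = 17.021091
  t = 3.5000: CF_t = 19.000000, DF = 0.879575, PV = 16.711921
  t = 4.0000: CF_t = 19.000000, DF = 0.863598, PV = 16.408366
  t = 4.5000: CF_t = 19.000000, DF = 0.847912, PV = 16.110325
  t = 5.0000: CF_t = 1019.000000, DF = 0.832510, PV = 848.328096
Price P = sum_t PV_t = 1004.526746
Convexity numerator sum_t t*(t + 1/m) * CF_t / (1+y/m)^(m*t + 2):
  t = 0.5000: term = 8.991673
  t = 1.0000: term = 26.485046
  t = 1.5000: term = 52.007944
  t = 2.0000: term = 85.105456
  t = 2.5000: term = 125.339406
  t = 3.0000: term = 172.287843
  t = 3.5000: term = 225.544550
  t = 4.0000: term = 284.718556
  t = 4.5000: term = 349.433672
  t = 5.0000: term = 22489.224395
Convexity = (1/P) * sum = 23819.138541 / 1004.526746 = 23.711801


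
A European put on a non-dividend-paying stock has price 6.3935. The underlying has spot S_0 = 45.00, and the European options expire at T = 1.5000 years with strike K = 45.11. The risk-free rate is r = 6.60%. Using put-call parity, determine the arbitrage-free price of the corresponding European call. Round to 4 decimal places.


Answer: Call price = 10.5354

Derivation:
Put-call parity: C - P = S_0 * exp(-qT) - K * exp(-rT).
S_0 * exp(-qT) = 45.0000 * 1.00000000 = 45.00000000
K * exp(-rT) = 45.1100 * 0.90574271 = 40.85805356
C = P + S*exp(-qT) - K*exp(-rT)
C = 6.3935 + 45.00000000 - 40.85805356 = 10.5354


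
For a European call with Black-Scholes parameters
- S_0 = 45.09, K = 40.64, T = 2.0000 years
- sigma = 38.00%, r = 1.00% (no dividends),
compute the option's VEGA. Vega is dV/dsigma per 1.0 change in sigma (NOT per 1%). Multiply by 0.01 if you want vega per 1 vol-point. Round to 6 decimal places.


d1 = 0.4992689117; d2 = -0.0381322420
phi(d1) = 0.3521939516; exp(-qT) = 1.0000000000; exp(-rT) = 0.9801986733
Vega = S * exp(-qT) * phi(d1) * sqrt(T) = 45.0900 * 1.0000000000 * 0.3521939516 * 1.4142135624 = 22.458313

Answer: Vega = 22.458313


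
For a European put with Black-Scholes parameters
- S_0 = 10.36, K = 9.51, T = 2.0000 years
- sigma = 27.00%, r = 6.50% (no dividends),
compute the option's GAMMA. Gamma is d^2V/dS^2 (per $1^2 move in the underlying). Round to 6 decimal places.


d1 = 0.7555785851; d2 = 0.3737409233
phi(d1) = 0.2998754575; exp(-qT) = 1.0000000000; exp(-rT) = 0.8780954309
Gamma = exp(-qT) * phi(d1) / (S * sigma * sqrt(T)) = 1.0000000000 * 0.2998754575 / (10.3600 * 0.2700 * 1.4142135624) = 0.075806

Answer: Gamma = 0.075806


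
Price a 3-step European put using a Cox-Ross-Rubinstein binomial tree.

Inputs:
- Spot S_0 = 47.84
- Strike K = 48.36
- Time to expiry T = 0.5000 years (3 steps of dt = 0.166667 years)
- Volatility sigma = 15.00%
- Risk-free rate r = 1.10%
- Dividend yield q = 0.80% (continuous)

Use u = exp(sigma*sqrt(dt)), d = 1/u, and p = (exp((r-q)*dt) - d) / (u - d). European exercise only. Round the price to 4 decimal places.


Answer: Price = V(0,0) = 2.4171

Derivation:
dt = T/N = 0.166667
u = exp(sigma*sqrt(dt)) = 1.063151; d = 1/u = 0.940600
p = (exp((r-q)*dt) - d) / (u - d) = 0.488776
Discount per step: exp(-r*dt) = 0.998168
Stock lattice S(k, i) with i counting down-moves:
  k=0: S(0,0) = 47.8400
  k=1: S(1,0) = 50.8611; S(1,1) = 44.9983
  k=2: S(2,0) = 54.0731; S(2,1) = 47.8400; S(2,2) = 42.3254
  k=3: S(3,0) = 57.4879; S(3,1) = 50.8611; S(3,2) = 44.9983; S(3,3) = 39.8113
Terminal payoffs V(N, i) = max(K - S_T, 0):
  V(3,0) = 0.000000; V(3,1) = 0.000000; V(3,2) = 3.361693; V(3,3) = 8.548716
Backward induction: V(k, i) = exp(-r*dt) * [p * V(k+1, i) + (1-p) * V(k+1, i+1)].
  V(2,0) = exp(-r*dt) * [p*0.000000 + (1-p)*0.000000] = 0.000000
  V(2,1) = exp(-r*dt) * [p*0.000000 + (1-p)*3.361693] = 1.715429
  V(2,2) = exp(-r*dt) * [p*3.361693 + (1-p)*8.548716] = 6.002407
  V(1,0) = exp(-r*dt) * [p*0.000000 + (1-p)*1.715429] = 0.875361
  V(1,1) = exp(-r*dt) * [p*1.715429 + (1-p)*6.002407] = 3.899877
  V(0,0) = exp(-r*dt) * [p*0.875361 + (1-p)*3.899877] = 2.417130


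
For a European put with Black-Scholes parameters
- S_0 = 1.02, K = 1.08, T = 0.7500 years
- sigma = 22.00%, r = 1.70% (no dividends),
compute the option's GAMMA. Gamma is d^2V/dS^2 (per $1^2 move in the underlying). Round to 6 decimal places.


d1 = -0.1378209300; d2 = -0.3283465188
phi(d1) = 0.3951713394; exp(-qT) = 1.0000000000; exp(-rT) = 0.9873309369
Gamma = exp(-qT) * phi(d1) / (S * sigma * sqrt(T)) = 1.0000000000 * 0.3951713394 / (1.0200 * 0.2200 * 0.8660254038) = 2.033443

Answer: Gamma = 2.033443


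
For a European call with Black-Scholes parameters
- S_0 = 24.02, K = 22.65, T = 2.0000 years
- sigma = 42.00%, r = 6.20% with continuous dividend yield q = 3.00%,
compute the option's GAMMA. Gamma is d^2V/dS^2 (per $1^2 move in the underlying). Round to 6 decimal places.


Answer: Gamma = 0.023198

Derivation:
d1 = 0.5036064409; d2 = -0.0903632553
phi(d1) = 0.3514287620; exp(-qT) = 0.9417645336; exp(-rT) = 0.8833798409
Gamma = exp(-qT) * phi(d1) / (S * sigma * sqrt(T)) = 0.9417645336 * 0.3514287620 / (24.0200 * 0.4200 * 1.4142135624) = 0.023198


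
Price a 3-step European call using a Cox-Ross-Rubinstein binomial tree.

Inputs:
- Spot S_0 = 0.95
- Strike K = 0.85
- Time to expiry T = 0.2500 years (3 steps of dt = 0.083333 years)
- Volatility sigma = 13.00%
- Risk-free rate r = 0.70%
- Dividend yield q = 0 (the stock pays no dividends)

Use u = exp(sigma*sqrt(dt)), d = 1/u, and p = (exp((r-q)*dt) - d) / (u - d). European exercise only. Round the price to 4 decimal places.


dt = T/N = 0.083333
u = exp(sigma*sqrt(dt)) = 1.038241; d = 1/u = 0.963168
p = (exp((r-q)*dt) - d) / (u - d) = 0.498392
Discount per step: exp(-r*dt) = 0.999417
Stock lattice S(k, i) with i counting down-moves:
  k=0: S(0,0) = 0.9500
  k=1: S(1,0) = 0.9863; S(1,1) = 0.9150
  k=2: S(2,0) = 1.0240; S(2,1) = 0.9500; S(2,2) = 0.8813
  k=3: S(3,0) = 1.0632; S(3,1) = 0.9863; S(3,2) = 0.9150; S(3,3) = 0.8488
Terminal payoffs V(N, i) = max(S_T - K, 0):
  V(3,0) = 0.213207; V(3,1) = 0.136329; V(3,2) = 0.065009; V(3,3) = 0.000000
Backward induction: V(k, i) = exp(-r*dt) * [p * V(k+1, i) + (1-p) * V(k+1, i+1)].
  V(2,0) = exp(-r*dt) * [p*0.213207 + (1-p)*0.136329] = 0.174543
  V(2,1) = exp(-r*dt) * [p*0.136329 + (1-p)*0.065009] = 0.100496
  V(2,2) = exp(-r*dt) * [p*0.065009 + (1-p)*0.000000] = 0.032381
  V(1,0) = exp(-r*dt) * [p*0.174543 + (1-p)*0.100496] = 0.137320
  V(1,1) = exp(-r*dt) * [p*0.100496 + (1-p)*0.032381] = 0.066290
  V(0,0) = exp(-r*dt) * [p*0.137320 + (1-p)*0.066290] = 0.101631

Answer: Price = V(0,0) = 0.1016


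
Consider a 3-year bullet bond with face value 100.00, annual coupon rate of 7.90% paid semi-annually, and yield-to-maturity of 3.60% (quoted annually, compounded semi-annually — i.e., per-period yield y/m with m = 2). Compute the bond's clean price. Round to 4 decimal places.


Coupon per period c = face * coupon_rate / m = 3.950000
Periods per year m = 2; per-period yield y/m = 0.018000
Number of cashflows N = 6
Cashflows (t years, CF_t, discount factor 1/(1+y/m)^(m*t), PV):
  t = 0.5000: CF_t = 3.950000, DF = 0.982318, PV = 3.880157
  t = 1.0000: CF_t = 3.950000, DF = 0.964949, PV = 3.811549
  t = 1.5000: CF_t = 3.950000, DF = 0.947887, PV = 3.744155
  t = 2.0000: CF_t = 3.950000, DF = 0.931127, PV = 3.677951
  t = 2.5000: CF_t = 3.950000, DF = 0.914663, PV = 3.612919
  t = 3.0000: CF_t = 103.950000, DF = 0.898490, PV = 93.398054
Price P = sum_t PV_t = 112.124785

Answer: Price = 112.1248


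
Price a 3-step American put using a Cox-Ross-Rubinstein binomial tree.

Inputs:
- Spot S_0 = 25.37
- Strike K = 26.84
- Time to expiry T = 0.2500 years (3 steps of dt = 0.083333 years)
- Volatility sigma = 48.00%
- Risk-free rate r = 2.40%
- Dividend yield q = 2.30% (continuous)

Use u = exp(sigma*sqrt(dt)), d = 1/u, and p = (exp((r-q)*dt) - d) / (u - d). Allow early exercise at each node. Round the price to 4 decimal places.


dt = T/N = 0.083333
u = exp(sigma*sqrt(dt)) = 1.148623; d = 1/u = 0.870607
p = (exp((r-q)*dt) - d) / (u - d) = 0.465714
Discount per step: exp(-r*dt) = 0.998002
Stock lattice S(k, i) with i counting down-moves:
  k=0: S(0,0) = 25.3700
  k=1: S(1,0) = 29.1406; S(1,1) = 22.0873
  k=2: S(2,0) = 33.4715; S(2,1) = 25.3700; S(2,2) = 19.2294
  k=3: S(3,0) = 38.4462; S(3,1) = 29.1406; S(3,2) = 22.0873; S(3,3) = 16.7412
Terminal payoffs V(N, i) = max(K - S_T, 0):
  V(3,0) = 0.000000; V(3,1) = 0.000000; V(3,2) = 4.752688; V(3,3) = 10.098759
Backward induction: V(k, i) = exp(-r*dt) * [p * V(k+1, i) + (1-p) * V(k+1, i+1)]; then take max(V_cont, immediate exercise) for American.
  V(2,0) = exp(-r*dt) * [p*0.000000 + (1-p)*0.000000] = 0.000000; exercise = 0.000000; V(2,0) = max -> 0.000000
  V(2,1) = exp(-r*dt) * [p*0.000000 + (1-p)*4.752688] = 2.534221; exercise = 1.470000; V(2,1) = max -> 2.534221
  V(2,2) = exp(-r*dt) * [p*4.752688 + (1-p)*10.098759] = 7.593816; exercise = 7.610621; V(2,2) = max -> 7.610621
  V(1,0) = exp(-r*dt) * [p*0.000000 + (1-p)*2.534221] = 1.351293; exercise = 0.000000; V(1,0) = max -> 1.351293
  V(1,1) = exp(-r*dt) * [p*2.534221 + (1-p)*7.610621] = 5.235988; exercise = 4.752688; V(1,1) = max -> 5.235988
  V(0,0) = exp(-r*dt) * [p*1.351293 + (1-p)*5.235988] = 3.419984; exercise = 1.470000; V(0,0) = max -> 3.419984

Answer: Price = V(0,0) = 3.4200


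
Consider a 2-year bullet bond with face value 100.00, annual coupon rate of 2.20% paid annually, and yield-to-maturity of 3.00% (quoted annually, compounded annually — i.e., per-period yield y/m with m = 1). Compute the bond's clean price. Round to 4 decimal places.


Coupon per period c = face * coupon_rate / m = 2.200000
Periods per year m = 1; per-period yield y/m = 0.030000
Number of cashflows N = 2
Cashflows (t years, CF_t, discount factor 1/(1+y/m)^(m*t), PV):
  t = 1.0000: CF_t = 2.200000, DF = 0.970874, PV = 2.135922
  t = 2.0000: CF_t = 102.200000, DF = 0.942596, PV = 96.333302
Price P = sum_t PV_t = 98.469224

Answer: Price = 98.4692


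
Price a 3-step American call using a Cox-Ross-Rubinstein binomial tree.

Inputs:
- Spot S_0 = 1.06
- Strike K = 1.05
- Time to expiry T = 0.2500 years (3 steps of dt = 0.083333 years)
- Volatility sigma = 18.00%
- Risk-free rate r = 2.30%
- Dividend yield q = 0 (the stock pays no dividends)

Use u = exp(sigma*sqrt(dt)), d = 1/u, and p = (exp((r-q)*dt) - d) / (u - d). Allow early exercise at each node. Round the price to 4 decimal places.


dt = T/N = 0.083333
u = exp(sigma*sqrt(dt)) = 1.053335; d = 1/u = 0.949365
p = (exp((r-q)*dt) - d) / (u - d) = 0.505465
Discount per step: exp(-r*dt) = 0.998085
Stock lattice S(k, i) with i counting down-moves:
  k=0: S(0,0) = 1.0600
  k=1: S(1,0) = 1.1165; S(1,1) = 1.0063
  k=2: S(2,0) = 1.1761; S(2,1) = 1.0600; S(2,2) = 0.9554
  k=3: S(3,0) = 1.2388; S(3,1) = 1.1165; S(3,2) = 1.0063; S(3,3) = 0.9070
Terminal payoffs V(N, i) = max(S_T - K, 0):
  V(3,0) = 0.188813; V(3,1) = 0.066535; V(3,2) = 0.000000; V(3,3) = 0.000000
Backward induction: V(k, i) = exp(-r*dt) * [p * V(k+1, i) + (1-p) * V(k+1, i+1)]; then take max(V_cont, immediate exercise) for American.
  V(2,0) = exp(-r*dt) * [p*0.188813 + (1-p)*0.066535] = 0.128097; exercise = 0.126086; V(2,0) = max -> 0.128097
  V(2,1) = exp(-r*dt) * [p*0.066535 + (1-p)*0.000000] = 0.033567; exercise = 0.010000; V(2,1) = max -> 0.033567
  V(2,2) = exp(-r*dt) * [p*0.000000 + (1-p)*0.000000] = 0.000000; exercise = 0.000000; V(2,2) = max -> 0.000000
  V(1,0) = exp(-r*dt) * [p*0.128097 + (1-p)*0.033567] = 0.081193; exercise = 0.066535; V(1,0) = max -> 0.081193
  V(1,1) = exp(-r*dt) * [p*0.033567 + (1-p)*0.000000] = 0.016934; exercise = 0.000000; V(1,1) = max -> 0.016934
  V(0,0) = exp(-r*dt) * [p*0.081193 + (1-p)*0.016934] = 0.049320; exercise = 0.010000; V(0,0) = max -> 0.049320

Answer: Price = V(0,0) = 0.0493


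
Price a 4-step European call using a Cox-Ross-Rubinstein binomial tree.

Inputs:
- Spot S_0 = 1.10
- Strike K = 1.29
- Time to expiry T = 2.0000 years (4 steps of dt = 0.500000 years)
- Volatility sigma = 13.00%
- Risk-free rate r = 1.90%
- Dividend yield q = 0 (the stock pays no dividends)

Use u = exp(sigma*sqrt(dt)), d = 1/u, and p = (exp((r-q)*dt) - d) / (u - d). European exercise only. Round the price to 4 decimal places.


Answer: Price = V(0,0) = 0.0311

Derivation:
dt = T/N = 0.500000
u = exp(sigma*sqrt(dt)) = 1.096281; d = 1/u = 0.912175
p = (exp((r-q)*dt) - d) / (u - d) = 0.528882
Discount per step: exp(-r*dt) = 0.990545
Stock lattice S(k, i) with i counting down-moves:
  k=0: S(0,0) = 1.1000
  k=1: S(1,0) = 1.2059; S(1,1) = 1.0034
  k=2: S(2,0) = 1.3220; S(2,1) = 1.1000; S(2,2) = 0.9153
  k=3: S(3,0) = 1.4493; S(3,1) = 1.2059; S(3,2) = 1.0034; S(3,3) = 0.8349
  k=4: S(4,0) = 1.5888; S(4,1) = 1.3220; S(4,2) = 1.1000; S(4,3) = 0.9153; S(4,4) = 0.7616
Terminal payoffs V(N, i) = max(S_T - K, 0):
  V(4,0) = 0.298842; V(4,1) = 0.032016; V(4,2) = 0.000000; V(4,3) = 0.000000; V(4,4) = 0.000000
Backward induction: V(k, i) = exp(-r*dt) * [p * V(k+1, i) + (1-p) * V(k+1, i+1)].
  V(3,0) = exp(-r*dt) * [p*0.298842 + (1-p)*0.032016] = 0.171499
  V(3,1) = exp(-r*dt) * [p*0.032016 + (1-p)*0.000000] = 0.016773
  V(3,2) = exp(-r*dt) * [p*0.000000 + (1-p)*0.000000] = 0.000000
  V(3,3) = exp(-r*dt) * [p*0.000000 + (1-p)*0.000000] = 0.000000
  V(2,0) = exp(-r*dt) * [p*0.171499 + (1-p)*0.016773] = 0.097672
  V(2,1) = exp(-r*dt) * [p*0.016773 + (1-p)*0.000000] = 0.008787
  V(2,2) = exp(-r*dt) * [p*0.000000 + (1-p)*0.000000] = 0.000000
  V(1,0) = exp(-r*dt) * [p*0.097672 + (1-p)*0.008787] = 0.055269
  V(1,1) = exp(-r*dt) * [p*0.008787 + (1-p)*0.000000] = 0.004603
  V(0,0) = exp(-r*dt) * [p*0.055269 + (1-p)*0.004603] = 0.031103


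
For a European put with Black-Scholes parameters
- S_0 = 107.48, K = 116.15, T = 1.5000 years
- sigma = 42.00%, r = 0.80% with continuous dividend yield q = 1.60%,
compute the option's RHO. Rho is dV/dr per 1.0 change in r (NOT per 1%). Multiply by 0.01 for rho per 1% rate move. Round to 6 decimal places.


Answer: Rho = -114.802810

Derivation:
d1 = 0.0830538855; d2 = -0.4313389605
phi(d1) = 0.3975687089; exp(-qT) = 0.9762857098; exp(-rT) = 0.9880717129
N(-d2) = 0.6668890372
Rho = -K*T*exp(-rT)*N(-d2) = -116.1500 * 1.5000 * 0.9880717129 * 0.6668890372 = -114.802810


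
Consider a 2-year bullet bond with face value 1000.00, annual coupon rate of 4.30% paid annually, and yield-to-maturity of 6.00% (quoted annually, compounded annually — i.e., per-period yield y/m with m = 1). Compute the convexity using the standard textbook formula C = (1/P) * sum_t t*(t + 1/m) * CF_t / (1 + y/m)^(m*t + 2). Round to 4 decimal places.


Answer: Convexity = 5.1909

Derivation:
Coupon per period c = face * coupon_rate / m = 43.000000
Periods per year m = 1; per-period yield y/m = 0.060000
Number of cashflows N = 2
Cashflows (t years, CF_t, discount factor 1/(1+y/m)^(m*t), PV):
  t = 1.0000: CF_t = 43.000000, DF = 0.943396, PV = 40.566038
  t = 2.0000: CF_t = 1043.000000, DF = 0.889996, PV = 928.266287
Price P = sum_t PV_t = 968.832325
Convexity numerator sum_t t*(t + 1/m) * CF_t / (1+y/m)^(m*t + 2):
  t = 1.0000: term = 72.207258
  t = 2.0000: term = 4956.922145
Convexity = (1/P) * sum = 5029.129403 / 968.832325 = 5.190918


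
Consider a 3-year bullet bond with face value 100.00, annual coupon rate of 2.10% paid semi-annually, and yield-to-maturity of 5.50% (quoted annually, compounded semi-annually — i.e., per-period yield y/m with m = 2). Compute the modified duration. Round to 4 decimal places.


Coupon per period c = face * coupon_rate / m = 1.050000
Periods per year m = 2; per-period yield y/m = 0.027500
Number of cashflows N = 6
Cashflows (t years, CF_t, discount factor 1/(1+y/m)^(m*t), PV):
  t = 0.5000: CF_t = 1.050000, DF = 0.973236, PV = 1.021898
  t = 1.0000: CF_t = 1.050000, DF = 0.947188, PV = 0.994548
  t = 1.5000: CF_t = 1.050000, DF = 0.921838, PV = 0.967930
  t = 2.0000: CF_t = 1.050000, DF = 0.897166, PV = 0.942024
  t = 2.5000: CF_t = 1.050000, DF = 0.873154, PV = 0.916812
  t = 3.0000: CF_t = 101.050000, DF = 0.849785, PV = 85.870766
Price P = sum_t PV_t = 90.713976
First compute Macaulay numerator sum_t t * PV_t:
  t * PV_t at t = 0.5000: 0.510949
  t * PV_t at t = 1.0000: 0.994548
  t * PV_t at t = 1.5000: 1.451895
  t * PV_t at t = 2.0000: 1.884048
  t * PV_t at t = 2.5000: 2.292029
  t * PV_t at t = 3.0000: 257.612297
Macaulay duration D = 264.745765 / 90.713976 = 2.918467
Modified duration = D / (1 + y/m) = 2.918467 / (1 + 0.027500) = 2.840357

Answer: Modified duration = 2.8404


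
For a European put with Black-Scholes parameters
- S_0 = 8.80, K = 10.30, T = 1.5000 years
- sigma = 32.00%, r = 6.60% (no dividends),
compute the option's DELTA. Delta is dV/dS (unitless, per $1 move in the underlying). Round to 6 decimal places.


d1 = 0.0469685225; d2 = -0.3449498364
phi(d1) = 0.3985024813; exp(-qT) = 1.0000000000; exp(-rT) = 0.9057427080
N(-d1) = 0.4812691576
Delta = -exp(-qT) * N(-d1) = -1.0000000000 * 0.4812691576 = -0.481269

Answer: Delta = -0.481269


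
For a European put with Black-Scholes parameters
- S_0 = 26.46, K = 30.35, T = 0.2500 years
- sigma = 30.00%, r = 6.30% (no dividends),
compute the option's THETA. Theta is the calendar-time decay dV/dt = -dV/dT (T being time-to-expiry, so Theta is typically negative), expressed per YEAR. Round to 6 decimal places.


Answer: Theta = -0.890360

Derivation:
d1 = -0.7344157255; d2 = -0.8844157255
phi(d1) = 0.3046408424; exp(-qT) = 1.0000000000; exp(-rT) = 0.9843733826
Theta = -S*exp(-qT)*phi(d1)*sigma/(2*sqrt(T)) + r*K*exp(-rT)*N(-d2) - q*S*exp(-qT)*N(-d1)
N(-d1) = 0.7686522972; N(-d2) = 0.8117640814; sqrt(T) = 0.5000000000
Term 1 = -26.4600 * 1.0000000000 * 0.3046408424 * 0.3000 / (2 * 0.5000000000) = -2.4182390070
Term 2 = 0.0630 * 30.3500 * 0.9843733826 * 0.8117640814 = 1.5278789153
Term 3 = 0 (no dividend yield, q = 0)
Theta = -2.4182390070 + (1.5278789153) + (0.0000000000) = -0.890360


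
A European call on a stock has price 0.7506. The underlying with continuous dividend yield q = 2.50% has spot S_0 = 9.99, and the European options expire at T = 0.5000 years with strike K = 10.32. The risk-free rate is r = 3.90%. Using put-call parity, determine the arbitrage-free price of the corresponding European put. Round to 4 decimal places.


Put-call parity: C - P = S_0 * exp(-qT) - K * exp(-rT).
S_0 * exp(-qT) = 9.9900 * 0.98757780 = 9.86590223
K * exp(-rT) = 10.3200 * 0.98068890 = 10.12070940
P = C - S*exp(-qT) + K*exp(-rT)
P = 0.7506 - 9.86590223 + 10.12070940 = 1.0054

Answer: Put price = 1.0054


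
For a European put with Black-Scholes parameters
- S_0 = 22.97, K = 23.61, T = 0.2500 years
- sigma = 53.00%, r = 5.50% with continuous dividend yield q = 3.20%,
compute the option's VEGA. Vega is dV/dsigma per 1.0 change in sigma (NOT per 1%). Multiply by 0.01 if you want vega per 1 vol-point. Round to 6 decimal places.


d1 = 0.0504949645; d2 = -0.2145050355
phi(d1) = 0.3984340046; exp(-qT) = 0.9920319148; exp(-rT) = 0.9863440995
Vega = S * exp(-qT) * phi(d1) * sqrt(T) = 22.9700 * 0.9920319148 * 0.3984340046 * 0.5000000000 = 4.539552

Answer: Vega = 4.539552


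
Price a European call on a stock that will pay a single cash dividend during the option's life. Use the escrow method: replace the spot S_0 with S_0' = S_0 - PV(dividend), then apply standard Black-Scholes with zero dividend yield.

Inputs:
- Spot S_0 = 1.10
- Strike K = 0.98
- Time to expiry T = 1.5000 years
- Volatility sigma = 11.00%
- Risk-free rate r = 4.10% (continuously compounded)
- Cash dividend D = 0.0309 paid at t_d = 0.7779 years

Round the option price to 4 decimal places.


Answer: Price = 0.1575

Derivation:
PV(D) = D * exp(-r * t_d) = 0.0309 * 0.96860935 = 0.02993003
S_0' = S_0 - PV(D) = 1.1000 - 0.02993003 = 1.07006997
d1 = (ln(S_0'/K) + (r + sigma^2/2)*T) / (sigma*sqrt(T)) = 1.17651032
d2 = d1 - sigma*sqrt(T) = 1.04178838
exp(-rT) = 0.94035295
N(d1) = 0.88030449; N(d2) = 0.85124510
C = S_0' * N(d1) - K * exp(-rT) * N(d2) = 1.07006997 * 0.88030449 - 0.9800 * 0.94035295 * 0.85124510 = 0.1575


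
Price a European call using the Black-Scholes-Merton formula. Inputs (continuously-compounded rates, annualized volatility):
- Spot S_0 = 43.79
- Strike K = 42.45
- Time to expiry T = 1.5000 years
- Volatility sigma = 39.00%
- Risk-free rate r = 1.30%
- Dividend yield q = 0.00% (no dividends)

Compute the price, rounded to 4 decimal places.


d1 = (ln(S/K) + (r - q + 0.5*sigma^2) * T) / (sigma * sqrt(T)) = 0.34471558
d2 = d1 - sigma * sqrt(T) = -0.13293492
exp(-rT) = 0.98068890; exp(-qT) = 1.00000000
C = S_0 * exp(-qT) * N(d1) - K * exp(-rT) * N(d2)
N(d1) = 0.63484590; N(d2) = 0.44712242
C = 43.7900 * 1.00000000 * 0.63484590 - 42.4500 * 0.98068890 * 0.44712242 = 9.1861

Answer: Price = 9.1861
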